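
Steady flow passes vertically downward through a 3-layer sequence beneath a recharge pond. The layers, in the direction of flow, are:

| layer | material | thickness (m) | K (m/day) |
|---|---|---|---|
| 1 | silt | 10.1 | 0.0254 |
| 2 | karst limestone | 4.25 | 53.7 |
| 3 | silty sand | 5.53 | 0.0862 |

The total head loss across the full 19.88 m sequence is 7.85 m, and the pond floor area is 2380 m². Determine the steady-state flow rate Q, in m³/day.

Flow is perpendicular to layering, so the layers act in series and the equivalent K is the thickness-weighted harmonic mean.
Total thickness L = 10.1 + 4.25 + 5.53 = 19.88 m.
Σ(b_i/K_i) = 10.1/0.0254 + 4.25/53.7 + 5.53/0.0862 = 461.9 d.
K_eq = L / Σ(b_i/K_i) = 19.88 / 461.9 = 0.04304 m/day.
Q = K_eq · A · (Δh/L) = 0.04304 × 2380 × (7.85/19.88) = 40.45 m³/day.

40.5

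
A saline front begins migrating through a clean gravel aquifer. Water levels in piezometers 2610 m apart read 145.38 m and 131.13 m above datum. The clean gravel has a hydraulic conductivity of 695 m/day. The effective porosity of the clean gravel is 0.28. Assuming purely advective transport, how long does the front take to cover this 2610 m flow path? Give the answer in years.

Hydraulic gradient i = (145.38 − 131.13) / 2610 = 14.25 / 2610 = 0.005460.
Darcy flux q = K · i = 695.0 × 0.005460 = 3.795 m/day.
Seepage velocity v = q / n_e = 3.795 / 0.28 = 13.55 m/day.
Travel time t = L / v = 2610 / 13.55 = 192.6 days = 0.5273 years.

0.527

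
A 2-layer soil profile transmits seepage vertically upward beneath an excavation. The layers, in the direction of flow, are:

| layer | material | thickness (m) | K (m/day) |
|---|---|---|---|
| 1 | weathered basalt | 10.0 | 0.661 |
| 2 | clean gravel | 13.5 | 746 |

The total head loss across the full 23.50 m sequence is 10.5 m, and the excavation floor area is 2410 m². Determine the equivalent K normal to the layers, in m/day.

1.55

Flow is perpendicular to layering, so the layers act in series and the equivalent K is the thickness-weighted harmonic mean.
Total thickness L = 10.0 + 13.5 = 23.50 m.
Σ(b_i/K_i) = 10.0/0.661 + 13.5/746 = 15.15 d.
K_eq = L / Σ(b_i/K_i) = 23.50 / 15.15 = 1.551 m/day.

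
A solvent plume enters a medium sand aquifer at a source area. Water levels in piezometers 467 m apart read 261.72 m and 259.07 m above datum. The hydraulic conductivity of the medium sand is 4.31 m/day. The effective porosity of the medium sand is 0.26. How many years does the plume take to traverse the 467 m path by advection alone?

Hydraulic gradient i = (261.72 − 259.07) / 467 = 2.65 / 467 = 0.005675.
Darcy flux q = K · i = 4.310 × 0.005675 = 0.02446 m/day.
Seepage velocity v = q / n_e = 0.02446 / 0.26 = 0.09407 m/day.
Travel time t = L / v = 467 / 0.09407 = 4965 days = 13.59 years.

13.6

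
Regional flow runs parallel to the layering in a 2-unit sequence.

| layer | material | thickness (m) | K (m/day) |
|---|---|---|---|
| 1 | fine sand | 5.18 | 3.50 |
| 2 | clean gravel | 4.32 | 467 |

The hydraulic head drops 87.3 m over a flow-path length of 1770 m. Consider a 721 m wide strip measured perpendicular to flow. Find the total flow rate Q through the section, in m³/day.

Flow is parallel to layering, so each bed carries its own Darcy discharge and the transmissivities add.
Σ(K_i·b_i) = 3.50×5.18 + 467×4.32 = 2036 m²/day.
Hydraulic gradient i = Δh / L = 87.3 / 1770 = 0.04932.
Q = Σ(K_i·b_i) · W · i = 2036 × 721 × 0.04932 = 72387 m³/day.

72400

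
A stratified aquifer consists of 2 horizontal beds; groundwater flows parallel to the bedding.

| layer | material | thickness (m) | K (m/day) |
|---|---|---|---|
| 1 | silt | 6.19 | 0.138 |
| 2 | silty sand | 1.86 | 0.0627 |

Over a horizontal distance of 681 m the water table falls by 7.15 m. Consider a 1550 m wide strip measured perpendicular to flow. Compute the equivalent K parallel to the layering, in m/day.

Flow is parallel to layering, so each bed carries its own Darcy discharge and the transmissivities add.
Σ(K_i·b_i) = 0.138×6.19 + 0.0627×1.86 = 0.9708 m²/day.
Total thickness b = 8.050 m, so K_eq = Σ(K_i·b_i)/b = 0.1206 m/day.

0.121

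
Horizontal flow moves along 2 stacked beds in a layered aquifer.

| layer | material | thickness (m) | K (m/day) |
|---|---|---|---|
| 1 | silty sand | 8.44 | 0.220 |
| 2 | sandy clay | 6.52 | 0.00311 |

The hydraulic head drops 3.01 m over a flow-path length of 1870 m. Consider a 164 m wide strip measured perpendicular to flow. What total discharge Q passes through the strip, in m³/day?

Flow is parallel to layering, so each bed carries its own Darcy discharge and the transmissivities add.
Σ(K_i·b_i) = 0.220×8.44 + 0.00311×6.52 = 1.877 m²/day.
Hydraulic gradient i = Δh / L = 3.01 / 1870 = 0.001610.
Q = Σ(K_i·b_i) · W · i = 1.877 × 164 × 0.001610 = 0.4955 m³/day.

0.496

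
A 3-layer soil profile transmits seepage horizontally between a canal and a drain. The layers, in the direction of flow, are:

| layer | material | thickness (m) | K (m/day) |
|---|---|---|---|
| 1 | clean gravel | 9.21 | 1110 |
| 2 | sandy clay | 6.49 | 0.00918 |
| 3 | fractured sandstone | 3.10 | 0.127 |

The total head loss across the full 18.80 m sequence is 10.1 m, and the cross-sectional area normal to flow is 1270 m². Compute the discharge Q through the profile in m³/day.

17.5

Flow is perpendicular to layering, so the layers act in series and the equivalent K is the thickness-weighted harmonic mean.
Total thickness L = 9.21 + 6.49 + 3.10 = 18.80 m.
Σ(b_i/K_i) = 9.21/1110 + 6.49/0.00918 + 3.10/0.127 = 731.4 d.
K_eq = L / Σ(b_i/K_i) = 18.80 / 731.4 = 0.02570 m/day.
Q = K_eq · A · (Δh/L) = 0.02570 × 1270 × (10.1/18.80) = 17.54 m³/day.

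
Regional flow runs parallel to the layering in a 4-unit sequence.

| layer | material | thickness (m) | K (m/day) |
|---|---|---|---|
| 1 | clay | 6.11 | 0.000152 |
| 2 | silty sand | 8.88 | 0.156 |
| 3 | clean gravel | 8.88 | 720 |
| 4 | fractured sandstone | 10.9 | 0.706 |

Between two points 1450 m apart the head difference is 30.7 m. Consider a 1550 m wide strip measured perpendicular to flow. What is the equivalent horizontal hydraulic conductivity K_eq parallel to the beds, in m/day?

Flow is parallel to layering, so each bed carries its own Darcy discharge and the transmissivities add.
Σ(K_i·b_i) = 0.000152×6.11 + 0.156×8.88 + 720×8.88 + 0.706×10.9 = 6403 m²/day.
Total thickness b = 34.77 m, so K_eq = Σ(K_i·b_i)/b = 184.1 m/day.

184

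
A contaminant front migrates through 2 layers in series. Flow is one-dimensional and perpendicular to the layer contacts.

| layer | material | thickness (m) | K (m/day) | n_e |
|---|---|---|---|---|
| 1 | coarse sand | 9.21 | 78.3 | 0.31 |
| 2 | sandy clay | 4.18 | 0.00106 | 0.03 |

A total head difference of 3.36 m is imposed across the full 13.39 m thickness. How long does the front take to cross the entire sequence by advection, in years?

9.58

With flow normal to the layers, continuity requires the same specific discharge q through every layer.
Σ(b_i/K_i) = 9.21/78.3 + 4.18/0.00106 = 3944 d.
q = Δh / Σ(b_i/K_i) = 3.36 / 3944 = 0.0008520 m/day.
In each layer the seepage velocity is v_i = q/n_i, so the layer transit time is t_i = b_i·n_i / q:
  layer 1 (coarse sand): t_1 = 9.21 × 0.31 / 0.0008520 = 3351 d
  layer 2 (sandy clay): t_2 = 4.18 × 0.03 / 0.0008520 = 147.2 d
Total t = Σ t_i = 3498 days = 9.577 years.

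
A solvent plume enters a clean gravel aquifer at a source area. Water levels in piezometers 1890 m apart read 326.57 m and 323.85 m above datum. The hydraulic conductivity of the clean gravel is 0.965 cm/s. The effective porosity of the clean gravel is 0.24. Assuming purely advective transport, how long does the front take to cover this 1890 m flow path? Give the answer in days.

Convert K: 0.965 cm/s × 864 = 833.8 m/day.
Hydraulic gradient i = (326.57 − 323.85) / 1890 = 2.72 / 1890 = 0.001439.
Darcy flux q = K · i = 833.8 × 0.001439 = 1.200 m/day.
Seepage velocity v = q / n_e = 1.200 / 0.24 = 5.000 m/day.
Travel time t = L / v = 1890 / 5.000 = 378.0 days.

378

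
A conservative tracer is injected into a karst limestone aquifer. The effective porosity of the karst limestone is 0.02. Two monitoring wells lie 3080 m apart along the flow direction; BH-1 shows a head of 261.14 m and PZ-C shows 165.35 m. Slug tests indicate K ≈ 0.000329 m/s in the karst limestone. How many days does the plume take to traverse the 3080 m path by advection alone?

Convert K: 0.000329 m/s × 86400 = 28.43 m/day.
Hydraulic gradient i = (261.14 − 165.35) / 3080 = 95.79 / 3080 = 0.03110.
Darcy flux q = K · i = 28.43 × 0.03110 = 0.8841 m/day.
Seepage velocity v = q / n_e = 0.8841 / 0.02 = 44.20 m/day.
Travel time t = L / v = 3080 / 44.20 = 69.68 days.

69.7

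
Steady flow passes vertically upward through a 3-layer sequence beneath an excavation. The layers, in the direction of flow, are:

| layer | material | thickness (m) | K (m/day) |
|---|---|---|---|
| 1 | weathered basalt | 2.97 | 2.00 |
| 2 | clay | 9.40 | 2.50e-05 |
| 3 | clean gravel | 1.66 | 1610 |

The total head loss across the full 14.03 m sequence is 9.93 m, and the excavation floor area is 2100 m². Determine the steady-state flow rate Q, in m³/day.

Flow is perpendicular to layering, so the layers act in series and the equivalent K is the thickness-weighted harmonic mean.
Total thickness L = 2.97 + 9.40 + 1.66 = 14.03 m.
Σ(b_i/K_i) = 2.97/2.00 + 9.40/2.50e-05 + 1.66/1610 = 3.760e+05 d.
K_eq = L / Σ(b_i/K_i) = 14.03 / 3.760e+05 = 3.731e-05 m/day.
Q = K_eq · A · (Δh/L) = 3.731e-05 × 2100 × (9.93/14.03) = 0.05546 m³/day.

0.0555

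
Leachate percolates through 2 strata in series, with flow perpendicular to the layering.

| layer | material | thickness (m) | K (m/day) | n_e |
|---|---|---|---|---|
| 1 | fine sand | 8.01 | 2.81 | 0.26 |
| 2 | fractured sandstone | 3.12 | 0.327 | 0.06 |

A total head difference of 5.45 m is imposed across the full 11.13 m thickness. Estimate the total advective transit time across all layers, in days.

With flow normal to the layers, continuity requires the same specific discharge q through every layer.
Σ(b_i/K_i) = 8.01/2.81 + 3.12/0.327 = 12.39 d.
q = Δh / Σ(b_i/K_i) = 5.45 / 12.39 = 0.4398 m/day.
In each layer the seepage velocity is v_i = q/n_i, so the layer transit time is t_i = b_i·n_i / q:
  layer 1 (fine sand): t_1 = 8.01 × 0.26 / 0.4398 = 4.735 d
  layer 2 (fractured sandstone): t_2 = 3.12 × 0.06 / 0.4398 = 0.4256 d
Total t = Σ t_i = 5.161 days.

5.16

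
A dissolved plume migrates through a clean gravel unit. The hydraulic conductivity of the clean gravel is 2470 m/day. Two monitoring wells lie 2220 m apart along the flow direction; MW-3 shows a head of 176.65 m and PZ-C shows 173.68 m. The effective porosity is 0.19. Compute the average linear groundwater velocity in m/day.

17.4

Hydraulic gradient i = (176.65 − 173.68) / 2220 = 2.97 / 2220 = 0.001338.
Darcy flux q = K · i = 2470 × 0.001338 = 3.304 m/day.
Seepage velocity v = q / n_e = 3.304 / 0.19 = 17.39 m/day.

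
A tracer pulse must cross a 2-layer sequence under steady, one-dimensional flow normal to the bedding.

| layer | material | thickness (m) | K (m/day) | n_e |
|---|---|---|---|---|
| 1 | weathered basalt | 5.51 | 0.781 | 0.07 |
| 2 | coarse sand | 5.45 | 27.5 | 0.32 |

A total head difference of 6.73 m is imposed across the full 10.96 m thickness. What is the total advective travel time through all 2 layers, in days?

2.30

With flow normal to the layers, continuity requires the same specific discharge q through every layer.
Σ(b_i/K_i) = 5.51/0.781 + 5.45/27.5 = 7.253 d.
q = Δh / Σ(b_i/K_i) = 6.73 / 7.253 = 0.9279 m/day.
In each layer the seepage velocity is v_i = q/n_i, so the layer transit time is t_i = b_i·n_i / q:
  layer 1 (weathered basalt): t_1 = 5.51 × 0.07 / 0.9279 = 0.4157 d
  layer 2 (coarse sand): t_2 = 5.45 × 0.32 / 0.9279 = 1.880 d
Total t = Σ t_i = 2.295 days.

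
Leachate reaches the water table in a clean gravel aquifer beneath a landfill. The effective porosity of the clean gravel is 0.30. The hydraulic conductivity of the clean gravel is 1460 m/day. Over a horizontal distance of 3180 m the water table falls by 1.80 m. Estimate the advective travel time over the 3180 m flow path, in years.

3.16

Hydraulic gradient i = Δh / L = 1.80 / 3180 = 0.0005660.
Darcy flux q = K · i = 1460 × 0.0005660 = 0.8264 m/day.
Seepage velocity v = q / n_e = 0.8264 / 0.30 = 2.755 m/day.
Travel time t = L / v = 3180 / 2.755 = 1154 days = 3.161 years.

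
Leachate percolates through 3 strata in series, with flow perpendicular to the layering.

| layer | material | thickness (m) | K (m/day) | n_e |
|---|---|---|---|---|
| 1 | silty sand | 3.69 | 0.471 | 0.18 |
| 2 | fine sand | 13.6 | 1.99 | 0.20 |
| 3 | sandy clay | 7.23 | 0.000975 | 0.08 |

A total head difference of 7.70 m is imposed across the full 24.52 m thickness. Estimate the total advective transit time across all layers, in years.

10.5

With flow normal to the layers, continuity requires the same specific discharge q through every layer.
Σ(b_i/K_i) = 3.69/0.471 + 13.6/1.99 + 7.23/0.000975 = 7430 d.
q = Δh / Σ(b_i/K_i) = 7.70 / 7430 = 0.001036 m/day.
In each layer the seepage velocity is v_i = q/n_i, so the layer transit time is t_i = b_i·n_i / q:
  layer 1 (silty sand): t_1 = 3.69 × 0.18 / 0.001036 = 640.9 d
  layer 2 (fine sand): t_2 = 13.6 × 0.20 / 0.001036 = 2625 d
  layer 3 (sandy clay): t_3 = 7.23 × 0.08 / 0.001036 = 558.1 d
Total t = Σ t_i = 3824 days = 10.47 years.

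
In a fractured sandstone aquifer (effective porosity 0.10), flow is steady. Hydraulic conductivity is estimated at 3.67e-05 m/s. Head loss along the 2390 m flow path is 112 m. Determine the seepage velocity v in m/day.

1.49

Convert K: 3.67e-05 m/s × 86400 = 3.171 m/day.
Hydraulic gradient i = Δh / L = 112 / 2390 = 0.04686.
Darcy flux q = K · i = 3.171 × 0.04686 = 0.1486 m/day.
Seepage velocity v = q / n_e = 0.1486 / 0.10 = 1.486 m/day.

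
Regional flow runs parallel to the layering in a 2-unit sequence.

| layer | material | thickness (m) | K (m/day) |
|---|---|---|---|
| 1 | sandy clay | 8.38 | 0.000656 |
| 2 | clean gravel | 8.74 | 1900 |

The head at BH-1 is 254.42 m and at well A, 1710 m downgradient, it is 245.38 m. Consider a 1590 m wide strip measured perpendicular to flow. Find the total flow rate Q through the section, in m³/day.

Flow is parallel to layering, so each bed carries its own Darcy discharge and the transmissivities add.
Σ(K_i·b_i) = 0.000656×8.38 + 1900×8.74 = 16606 m²/day.
Hydraulic gradient i = (254.42 − 245.38) / 1710 = 9.04 / 1710 = 0.005287.
Q = Σ(K_i·b_i) · W · i = 16606 × 1590 × 0.005287 = 1.396e+05 m³/day.

140000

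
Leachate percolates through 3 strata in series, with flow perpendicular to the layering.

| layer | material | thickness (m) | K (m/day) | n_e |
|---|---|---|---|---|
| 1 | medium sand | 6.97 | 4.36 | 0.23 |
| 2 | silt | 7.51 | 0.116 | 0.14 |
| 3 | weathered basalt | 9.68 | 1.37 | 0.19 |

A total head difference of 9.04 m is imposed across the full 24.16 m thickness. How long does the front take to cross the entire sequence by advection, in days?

36.5

With flow normal to the layers, continuity requires the same specific discharge q through every layer.
Σ(b_i/K_i) = 6.97/4.36 + 7.51/0.116 + 9.68/1.37 = 73.41 d.
q = Δh / Σ(b_i/K_i) = 9.04 / 73.41 = 0.1232 m/day.
In each layer the seepage velocity is v_i = q/n_i, so the layer transit time is t_i = b_i·n_i / q:
  layer 1 (medium sand): t_1 = 6.97 × 0.23 / 0.1232 = 13.02 d
  layer 2 (silt): t_2 = 7.51 × 0.14 / 0.1232 = 8.537 d
  layer 3 (weathered basalt): t_3 = 9.68 × 0.19 / 0.1232 = 14.93 d
Total t = Σ t_i = 36.49 days.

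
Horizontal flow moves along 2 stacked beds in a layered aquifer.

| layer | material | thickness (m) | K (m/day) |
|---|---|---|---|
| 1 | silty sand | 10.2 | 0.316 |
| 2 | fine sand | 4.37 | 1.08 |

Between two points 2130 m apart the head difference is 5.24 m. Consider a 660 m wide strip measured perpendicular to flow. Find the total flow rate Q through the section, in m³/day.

Flow is parallel to layering, so each bed carries its own Darcy discharge and the transmissivities add.
Σ(K_i·b_i) = 0.316×10.2 + 1.08×4.37 = 7.943 m²/day.
Hydraulic gradient i = Δh / L = 5.24 / 2130 = 0.002460.
Q = Σ(K_i·b_i) · W · i = 7.943 × 660 × 0.002460 = 12.90 m³/day.

12.9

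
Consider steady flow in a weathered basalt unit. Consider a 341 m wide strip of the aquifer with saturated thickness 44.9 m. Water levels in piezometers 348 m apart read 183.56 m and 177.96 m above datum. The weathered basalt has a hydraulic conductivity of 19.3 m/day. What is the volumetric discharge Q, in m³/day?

4760

Cross-sectional area A = 341 × 44.9 = 15311 m².
Hydraulic gradient i = (183.56 − 177.96) / 348 = 5.6 / 348 = 0.01609.
Darcy's law: Q = K · A · i = 19.30 × 15311 × 0.01609 = 4755 m³/day.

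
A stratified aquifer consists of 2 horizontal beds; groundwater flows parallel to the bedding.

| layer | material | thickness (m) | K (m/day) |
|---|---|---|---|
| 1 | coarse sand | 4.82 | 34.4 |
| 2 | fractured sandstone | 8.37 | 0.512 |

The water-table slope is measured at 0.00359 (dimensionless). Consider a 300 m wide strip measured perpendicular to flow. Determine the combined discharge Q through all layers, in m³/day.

Flow is parallel to layering, so each bed carries its own Darcy discharge and the transmissivities add.
Σ(K_i·b_i) = 34.4×4.82 + 0.512×8.37 = 170.1 m²/day.
Hydraulic gradient i = 0.00359.
Q = Σ(K_i·b_i) · W · i = 170.1 × 300 × 0.003590 = 183.2 m³/day.

183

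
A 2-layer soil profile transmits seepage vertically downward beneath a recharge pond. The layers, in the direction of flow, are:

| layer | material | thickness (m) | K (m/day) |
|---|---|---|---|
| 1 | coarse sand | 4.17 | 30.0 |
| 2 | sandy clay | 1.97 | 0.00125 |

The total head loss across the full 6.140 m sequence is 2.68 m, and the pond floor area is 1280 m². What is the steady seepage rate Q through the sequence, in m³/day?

Flow is perpendicular to layering, so the layers act in series and the equivalent K is the thickness-weighted harmonic mean.
Total thickness L = 4.17 + 1.97 = 6.140 m.
Σ(b_i/K_i) = 4.17/30.0 + 1.97/0.00125 = 1576 d.
K_eq = L / Σ(b_i/K_i) = 6.140 / 1576 = 0.003896 m/day.
Q = K_eq · A · (Δh/L) = 0.003896 × 1280 × (2.68/6.140) = 2.176 m³/day.

2.18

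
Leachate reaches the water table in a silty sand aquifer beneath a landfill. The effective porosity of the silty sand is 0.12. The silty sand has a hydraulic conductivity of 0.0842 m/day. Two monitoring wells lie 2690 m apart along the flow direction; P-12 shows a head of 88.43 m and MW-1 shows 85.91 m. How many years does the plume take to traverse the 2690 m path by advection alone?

11200

Hydraulic gradient i = (88.43 − 85.91) / 2690 = 2.52 / 2690 = 0.0009368.
Darcy flux q = K · i = 0.08420 × 0.0009368 = 7.888e-05 m/day.
Seepage velocity v = q / n_e = 7.888e-05 / 0.12 = 0.0006573 m/day.
Travel time t = L / v = 2690 / 0.0006573 = 4.092e+06 days = 11204 years.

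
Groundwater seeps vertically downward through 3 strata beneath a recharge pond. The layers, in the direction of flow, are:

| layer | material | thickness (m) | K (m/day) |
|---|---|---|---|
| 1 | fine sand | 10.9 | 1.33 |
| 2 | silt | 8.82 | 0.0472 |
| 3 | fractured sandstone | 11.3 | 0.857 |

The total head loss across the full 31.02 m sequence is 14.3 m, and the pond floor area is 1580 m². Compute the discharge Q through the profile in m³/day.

Flow is perpendicular to layering, so the layers act in series and the equivalent K is the thickness-weighted harmonic mean.
Total thickness L = 10.9 + 8.82 + 11.3 = 31.02 m.
Σ(b_i/K_i) = 10.9/1.33 + 8.82/0.0472 + 11.3/0.857 = 208.2 d.
K_eq = L / Σ(b_i/K_i) = 31.02 / 208.2 = 0.1490 m/day.
Q = K_eq · A · (Δh/L) = 0.1490 × 1580 × (14.3/31.02) = 108.5 m³/day.

108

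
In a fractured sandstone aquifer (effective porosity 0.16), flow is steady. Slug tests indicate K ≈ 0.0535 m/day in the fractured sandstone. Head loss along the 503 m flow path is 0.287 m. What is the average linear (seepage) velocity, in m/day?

0.000191

Hydraulic gradient i = Δh / L = 0.287 / 503 = 0.0005706.
Darcy flux q = K · i = 0.05350 × 0.0005706 = 3.053e-05 m/day.
Seepage velocity v = q / n_e = 3.053e-05 / 0.16 = 0.0001908 m/day.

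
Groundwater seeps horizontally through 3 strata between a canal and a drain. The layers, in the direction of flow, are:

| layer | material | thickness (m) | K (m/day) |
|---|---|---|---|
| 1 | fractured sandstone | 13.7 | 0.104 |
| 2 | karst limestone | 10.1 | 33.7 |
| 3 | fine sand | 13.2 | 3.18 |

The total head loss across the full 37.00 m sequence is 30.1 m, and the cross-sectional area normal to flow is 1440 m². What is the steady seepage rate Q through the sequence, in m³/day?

Flow is perpendicular to layering, so the layers act in series and the equivalent K is the thickness-weighted harmonic mean.
Total thickness L = 13.7 + 10.1 + 13.2 = 37.00 m.
Σ(b_i/K_i) = 13.7/0.104 + 10.1/33.7 + 13.2/3.18 = 136.2 d.
K_eq = L / Σ(b_i/K_i) = 37.00 / 136.2 = 0.2717 m/day.
Q = K_eq · A · (Δh/L) = 0.2717 × 1440 × (30.1/37.00) = 318.3 m³/day.

318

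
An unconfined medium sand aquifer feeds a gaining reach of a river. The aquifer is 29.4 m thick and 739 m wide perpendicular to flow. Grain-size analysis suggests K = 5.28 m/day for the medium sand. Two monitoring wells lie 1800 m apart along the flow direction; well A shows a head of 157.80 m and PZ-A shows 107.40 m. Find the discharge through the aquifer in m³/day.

Cross-sectional area A = 739 × 29.4 = 21727 m².
Hydraulic gradient i = (157.80 − 107.40) / 1800 = 50.4 / 1800 = 0.02800.
Darcy's law: Q = K · A · i = 5.280 × 21727 × 0.02800 = 3212 m³/day.

3210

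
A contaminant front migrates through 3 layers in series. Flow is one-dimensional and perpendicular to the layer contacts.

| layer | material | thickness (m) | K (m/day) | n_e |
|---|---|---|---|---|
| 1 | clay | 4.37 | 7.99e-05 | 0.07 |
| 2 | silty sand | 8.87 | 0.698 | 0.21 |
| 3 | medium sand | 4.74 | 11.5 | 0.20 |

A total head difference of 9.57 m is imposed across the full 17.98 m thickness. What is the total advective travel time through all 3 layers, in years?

With flow normal to the layers, continuity requires the same specific discharge q through every layer.
Σ(b_i/K_i) = 4.37/7.99e-05 + 8.87/0.698 + 4.74/11.5 = 54706 d.
q = Δh / Σ(b_i/K_i) = 9.57 / 54706 = 0.0001749 m/day.
In each layer the seepage velocity is v_i = q/n_i, so the layer transit time is t_i = b_i·n_i / q:
  layer 1 (clay): t_1 = 4.37 × 0.07 / 0.0001749 = 1749 d
  layer 2 (silty sand): t_2 = 8.87 × 0.21 / 0.0001749 = 10648 d
  layer 3 (medium sand): t_3 = 4.74 × 0.20 / 0.0001749 = 5419 d
Total t = Σ t_i = 17816 days = 48.78 years.

48.8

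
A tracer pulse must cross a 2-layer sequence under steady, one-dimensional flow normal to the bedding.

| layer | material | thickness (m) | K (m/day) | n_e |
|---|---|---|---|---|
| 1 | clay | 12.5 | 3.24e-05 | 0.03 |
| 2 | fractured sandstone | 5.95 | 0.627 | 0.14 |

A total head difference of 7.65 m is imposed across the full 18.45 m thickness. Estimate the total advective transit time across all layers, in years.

With flow normal to the layers, continuity requires the same specific discharge q through every layer.
Σ(b_i/K_i) = 12.5/3.24e-05 + 5.95/0.627 = 3.858e+05 d.
q = Δh / Σ(b_i/K_i) = 7.65 / 3.858e+05 = 1.983e-05 m/day.
In each layer the seepage velocity is v_i = q/n_i, so the layer transit time is t_i = b_i·n_i / q:
  layer 1 (clay): t_1 = 12.5 × 0.03 / 1.983e-05 = 18912 d
  layer 2 (fractured sandstone): t_2 = 5.95 × 0.14 / 1.983e-05 = 42011 d
Total t = Σ t_i = 60923 days = 166.8 years.

167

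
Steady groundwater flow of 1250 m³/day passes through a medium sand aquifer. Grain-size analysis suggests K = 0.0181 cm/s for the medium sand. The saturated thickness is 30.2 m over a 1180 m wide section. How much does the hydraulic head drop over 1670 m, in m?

Convert K: 0.0181 cm/s × 864 = 15.64 m/day.
Cross-sectional area A = 1180 × 30.2 = 35636 m².
From Q = K·A·i, i = Q / (K·A) = 1250 / (15.64 × 35636) = 0.002243.
Head loss Δh = i · L = 0.002243 × 1670 = 3.746 m.

3.75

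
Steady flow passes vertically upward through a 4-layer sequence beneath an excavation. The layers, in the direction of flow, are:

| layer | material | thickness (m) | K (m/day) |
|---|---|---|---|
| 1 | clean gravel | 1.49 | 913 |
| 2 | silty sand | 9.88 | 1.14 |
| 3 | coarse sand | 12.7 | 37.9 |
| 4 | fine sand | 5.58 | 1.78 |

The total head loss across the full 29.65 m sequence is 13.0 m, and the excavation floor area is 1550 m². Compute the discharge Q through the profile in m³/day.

Flow is perpendicular to layering, so the layers act in series and the equivalent K is the thickness-weighted harmonic mean.
Total thickness L = 1.49 + 9.88 + 12.7 + 5.58 = 29.65 m.
Σ(b_i/K_i) = 1.49/913 + 9.88/1.14 + 12.7/37.9 + 5.58/1.78 = 12.14 d.
K_eq = L / Σ(b_i/K_i) = 29.65 / 12.14 = 2.443 m/day.
Q = K_eq · A · (Δh/L) = 2.443 × 1550 × (13.0/29.65) = 1660 m³/day.

1660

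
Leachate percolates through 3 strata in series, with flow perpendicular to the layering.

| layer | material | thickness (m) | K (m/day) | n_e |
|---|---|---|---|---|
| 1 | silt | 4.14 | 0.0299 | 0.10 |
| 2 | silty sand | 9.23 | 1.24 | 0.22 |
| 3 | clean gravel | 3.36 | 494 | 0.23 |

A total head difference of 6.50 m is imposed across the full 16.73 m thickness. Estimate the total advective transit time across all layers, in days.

72.2

With flow normal to the layers, continuity requires the same specific discharge q through every layer.
Σ(b_i/K_i) = 4.14/0.0299 + 9.23/1.24 + 3.36/494 = 145.9 d.
q = Δh / Σ(b_i/K_i) = 6.50 / 145.9 = 0.04455 m/day.
In each layer the seepage velocity is v_i = q/n_i, so the layer transit time is t_i = b_i·n_i / q:
  layer 1 (silt): t_1 = 4.14 × 0.10 / 0.04455 = 9.293 d
  layer 2 (silty sand): t_2 = 9.23 × 0.22 / 0.04455 = 45.58 d
  layer 3 (clean gravel): t_3 = 3.36 × 0.23 / 0.04455 = 17.35 d
Total t = Σ t_i = 72.22 days.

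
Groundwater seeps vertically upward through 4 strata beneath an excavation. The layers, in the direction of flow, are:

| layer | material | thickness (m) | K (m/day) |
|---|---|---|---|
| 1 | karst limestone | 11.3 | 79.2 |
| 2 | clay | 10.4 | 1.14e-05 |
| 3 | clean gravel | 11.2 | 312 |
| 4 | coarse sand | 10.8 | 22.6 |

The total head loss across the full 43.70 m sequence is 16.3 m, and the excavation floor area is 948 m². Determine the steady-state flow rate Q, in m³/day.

0.0169

Flow is perpendicular to layering, so the layers act in series and the equivalent K is the thickness-weighted harmonic mean.
Total thickness L = 11.3 + 10.4 + 11.2 + 10.8 = 43.70 m.
Σ(b_i/K_i) = 11.3/79.2 + 10.4/1.14e-05 + 11.2/312 + 10.8/22.6 = 9.123e+05 d.
K_eq = L / Σ(b_i/K_i) = 43.70 / 9.123e+05 = 4.790e-05 m/day.
Q = K_eq · A · (Δh/L) = 4.790e-05 × 948 × (16.3/43.70) = 0.01694 m³/day.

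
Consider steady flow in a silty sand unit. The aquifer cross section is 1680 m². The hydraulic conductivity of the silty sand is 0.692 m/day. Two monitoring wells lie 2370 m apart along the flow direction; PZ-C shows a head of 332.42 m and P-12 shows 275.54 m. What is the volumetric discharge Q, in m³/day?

Hydraulic gradient i = (332.42 − 275.54) / 2370 = 56.88 / 2370 = 0.02400.
Darcy's law: Q = K · A · i = 0.6920 × 1680 × 0.02400 = 27.90 m³/day.

27.9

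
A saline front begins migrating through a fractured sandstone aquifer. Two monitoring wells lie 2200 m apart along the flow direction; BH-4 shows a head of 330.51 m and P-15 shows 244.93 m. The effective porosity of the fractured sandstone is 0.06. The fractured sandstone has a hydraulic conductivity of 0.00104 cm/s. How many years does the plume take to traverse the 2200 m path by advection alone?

Convert K: 0.00104 cm/s × 864 = 0.8986 m/day.
Hydraulic gradient i = (330.51 − 244.93) / 2200 = 85.58 / 2200 = 0.03890.
Darcy flux q = K · i = 0.8986 × 0.03890 = 0.03495 m/day.
Seepage velocity v = q / n_e = 0.03495 / 0.06 = 0.5826 m/day.
Travel time t = L / v = 2200 / 0.5826 = 3776 days = 10.34 years.

10.3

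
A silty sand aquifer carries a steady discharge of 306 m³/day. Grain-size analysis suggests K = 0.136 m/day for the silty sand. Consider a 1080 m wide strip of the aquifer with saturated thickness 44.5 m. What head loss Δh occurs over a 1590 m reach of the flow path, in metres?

Cross-sectional area A = 1080 × 44.5 = 48060 m².
From Q = K·A·i, i = Q / (K·A) = 306 / (0.1360 × 48060) = 0.04682.
Head loss Δh = i · L = 0.04682 × 1590 = 74.44 m.

74.4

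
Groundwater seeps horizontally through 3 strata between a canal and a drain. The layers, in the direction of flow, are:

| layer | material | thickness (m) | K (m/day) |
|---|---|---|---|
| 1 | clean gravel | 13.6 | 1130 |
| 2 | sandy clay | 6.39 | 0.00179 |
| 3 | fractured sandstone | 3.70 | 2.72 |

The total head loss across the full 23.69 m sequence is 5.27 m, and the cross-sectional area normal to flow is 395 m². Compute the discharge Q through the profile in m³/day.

0.583

Flow is perpendicular to layering, so the layers act in series and the equivalent K is the thickness-weighted harmonic mean.
Total thickness L = 13.6 + 6.39 + 3.70 = 23.69 m.
Σ(b_i/K_i) = 13.6/1130 + 6.39/0.00179 + 3.70/2.72 = 3571 d.
K_eq = L / Σ(b_i/K_i) = 23.69 / 3571 = 0.006634 m/day.
Q = K_eq · A · (Δh/L) = 0.006634 × 395 × (5.27/23.69) = 0.5829 m³/day.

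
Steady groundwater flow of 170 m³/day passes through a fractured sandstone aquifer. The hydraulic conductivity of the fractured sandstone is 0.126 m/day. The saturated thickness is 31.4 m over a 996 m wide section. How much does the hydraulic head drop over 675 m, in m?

Cross-sectional area A = 996 × 31.4 = 31274 m².
From Q = K·A·i, i = Q / (K·A) = 170 / (0.1260 × 31274) = 0.04314.
Head loss Δh = i · L = 0.04314 × 675 = 29.12 m.

29.1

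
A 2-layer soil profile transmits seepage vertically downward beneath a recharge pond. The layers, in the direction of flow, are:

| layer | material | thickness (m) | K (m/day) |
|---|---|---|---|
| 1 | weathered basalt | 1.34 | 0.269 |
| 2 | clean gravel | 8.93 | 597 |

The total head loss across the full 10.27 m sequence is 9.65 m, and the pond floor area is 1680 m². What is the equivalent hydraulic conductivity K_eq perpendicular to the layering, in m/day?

Flow is perpendicular to layering, so the layers act in series and the equivalent K is the thickness-weighted harmonic mean.
Total thickness L = 1.34 + 8.93 = 10.27 m.
Σ(b_i/K_i) = 1.34/0.269 + 8.93/597 = 4.996 d.
K_eq = L / Σ(b_i/K_i) = 10.27 / 4.996 = 2.055 m/day.

2.06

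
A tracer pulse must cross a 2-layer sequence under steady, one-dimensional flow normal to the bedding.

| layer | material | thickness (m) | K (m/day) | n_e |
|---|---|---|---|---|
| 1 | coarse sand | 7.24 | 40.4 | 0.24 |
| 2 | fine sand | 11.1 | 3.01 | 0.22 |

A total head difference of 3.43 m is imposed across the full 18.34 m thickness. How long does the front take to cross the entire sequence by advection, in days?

With flow normal to the layers, continuity requires the same specific discharge q through every layer.
Σ(b_i/K_i) = 7.24/40.4 + 11.1/3.01 = 3.867 d.
q = Δh / Σ(b_i/K_i) = 3.43 / 3.867 = 0.8870 m/day.
In each layer the seepage velocity is v_i = q/n_i, so the layer transit time is t_i = b_i·n_i / q:
  layer 1 (coarse sand): t_1 = 7.24 × 0.24 / 0.8870 = 1.959 d
  layer 2 (fine sand): t_2 = 11.1 × 0.22 / 0.8870 = 2.753 d
Total t = Σ t_i = 4.712 days.

4.71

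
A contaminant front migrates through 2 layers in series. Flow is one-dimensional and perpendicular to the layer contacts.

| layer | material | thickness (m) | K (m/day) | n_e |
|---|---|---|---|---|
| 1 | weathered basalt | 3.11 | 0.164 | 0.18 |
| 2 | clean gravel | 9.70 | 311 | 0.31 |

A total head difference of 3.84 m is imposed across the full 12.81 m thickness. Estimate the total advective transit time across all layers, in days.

With flow normal to the layers, continuity requires the same specific discharge q through every layer.
Σ(b_i/K_i) = 3.11/0.164 + 9.70/311 = 18.99 d.
q = Δh / Σ(b_i/K_i) = 3.84 / 18.99 = 0.2022 m/day.
In each layer the seepage velocity is v_i = q/n_i, so the layer transit time is t_i = b_i·n_i / q:
  layer 1 (weathered basalt): t_1 = 3.11 × 0.18 / 0.2022 = 2.769 d
  layer 2 (clean gravel): t_2 = 9.70 × 0.31 / 0.2022 = 14.87 d
Total t = Σ t_i = 17.64 days.

17.6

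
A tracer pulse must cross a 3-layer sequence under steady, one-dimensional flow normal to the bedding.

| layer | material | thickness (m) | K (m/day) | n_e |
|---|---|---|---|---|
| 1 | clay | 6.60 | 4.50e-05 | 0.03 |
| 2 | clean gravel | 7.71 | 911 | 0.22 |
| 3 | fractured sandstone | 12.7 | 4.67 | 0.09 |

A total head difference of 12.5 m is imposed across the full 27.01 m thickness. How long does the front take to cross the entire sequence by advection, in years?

With flow normal to the layers, continuity requires the same specific discharge q through every layer.
Σ(b_i/K_i) = 6.60/4.50e-05 + 7.71/911 + 12.7/4.67 = 1.467e+05 d.
q = Δh / Σ(b_i/K_i) = 12.5 / 1.467e+05 = 8.523e-05 m/day.
In each layer the seepage velocity is v_i = q/n_i, so the layer transit time is t_i = b_i·n_i / q:
  layer 1 (clay): t_1 = 6.60 × 0.03 / 8.523e-05 = 2323 d
  layer 2 (clean gravel): t_2 = 7.71 × 0.22 / 8.523e-05 = 19902 d
  layer 3 (fractured sandstone): t_3 = 12.7 × 0.09 / 8.523e-05 = 13411 d
Total t = Σ t_i = 35637 days = 97.57 years.

97.6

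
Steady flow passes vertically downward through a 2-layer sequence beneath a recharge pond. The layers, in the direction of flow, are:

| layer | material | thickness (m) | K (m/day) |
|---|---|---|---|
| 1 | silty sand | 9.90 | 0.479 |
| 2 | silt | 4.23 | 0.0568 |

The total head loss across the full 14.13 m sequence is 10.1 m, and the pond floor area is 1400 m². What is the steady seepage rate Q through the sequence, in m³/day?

149

Flow is perpendicular to layering, so the layers act in series and the equivalent K is the thickness-weighted harmonic mean.
Total thickness L = 9.90 + 4.23 = 14.13 m.
Σ(b_i/K_i) = 9.90/0.479 + 4.23/0.0568 = 95.14 d.
K_eq = L / Σ(b_i/K_i) = 14.13 / 95.14 = 0.1485 m/day.
Q = K_eq · A · (Δh/L) = 0.1485 × 1400 × (10.1/14.13) = 148.6 m³/day.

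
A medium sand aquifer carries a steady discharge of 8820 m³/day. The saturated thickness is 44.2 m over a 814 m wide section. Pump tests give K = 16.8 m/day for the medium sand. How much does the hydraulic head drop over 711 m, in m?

10.4

Cross-sectional area A = 814 × 44.2 = 35979 m².
From Q = K·A·i, i = Q / (K·A) = 8820 / (16.80 × 35979) = 0.01459.
Head loss Δh = i · L = 0.01459 × 711 = 10.37 m.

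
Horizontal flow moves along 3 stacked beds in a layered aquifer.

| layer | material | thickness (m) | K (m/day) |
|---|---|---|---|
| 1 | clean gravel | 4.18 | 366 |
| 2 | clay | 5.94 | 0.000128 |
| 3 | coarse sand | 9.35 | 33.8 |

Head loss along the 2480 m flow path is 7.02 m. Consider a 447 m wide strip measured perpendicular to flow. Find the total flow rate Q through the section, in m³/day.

Flow is parallel to layering, so each bed carries its own Darcy discharge and the transmissivities add.
Σ(K_i·b_i) = 366×4.18 + 0.000128×5.94 + 33.8×9.35 = 1846 m²/day.
Hydraulic gradient i = Δh / L = 7.02 / 2480 = 0.002831.
Q = Σ(K_i·b_i) · W · i = 1846 × 447 × 0.002831 = 2336 m³/day.

2340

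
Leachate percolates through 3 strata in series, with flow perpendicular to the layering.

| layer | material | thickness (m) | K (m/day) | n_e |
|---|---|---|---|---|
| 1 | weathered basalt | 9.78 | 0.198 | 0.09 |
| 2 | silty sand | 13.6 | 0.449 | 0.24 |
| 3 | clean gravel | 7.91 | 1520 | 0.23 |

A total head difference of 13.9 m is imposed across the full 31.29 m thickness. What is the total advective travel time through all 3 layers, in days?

34.2

With flow normal to the layers, continuity requires the same specific discharge q through every layer.
Σ(b_i/K_i) = 9.78/0.198 + 13.6/0.449 + 7.91/1520 = 79.69 d.
q = Δh / Σ(b_i/K_i) = 13.9 / 79.69 = 0.1744 m/day.
In each layer the seepage velocity is v_i = q/n_i, so the layer transit time is t_i = b_i·n_i / q:
  layer 1 (weathered basalt): t_1 = 9.78 × 0.09 / 0.1744 = 5.046 d
  layer 2 (silty sand): t_2 = 13.6 × 0.24 / 0.1744 = 18.71 d
  layer 3 (clean gravel): t_3 = 7.91 × 0.23 / 0.1744 = 10.43 d
Total t = Σ t_i = 34.19 days.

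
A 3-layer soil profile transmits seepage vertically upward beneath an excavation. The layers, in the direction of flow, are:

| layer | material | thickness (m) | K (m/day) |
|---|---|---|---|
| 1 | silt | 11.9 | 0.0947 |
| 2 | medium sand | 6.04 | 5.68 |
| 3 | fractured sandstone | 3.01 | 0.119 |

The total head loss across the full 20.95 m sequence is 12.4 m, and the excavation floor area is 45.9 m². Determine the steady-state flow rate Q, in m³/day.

Flow is perpendicular to layering, so the layers act in series and the equivalent K is the thickness-weighted harmonic mean.
Total thickness L = 11.9 + 6.04 + 3.01 = 20.95 m.
Σ(b_i/K_i) = 11.9/0.0947 + 6.04/5.68 + 3.01/0.119 = 152.0 d.
K_eq = L / Σ(b_i/K_i) = 20.95 / 152.0 = 0.1378 m/day.
Q = K_eq · A · (Δh/L) = 0.1378 × 45.9 × (12.4/20.95) = 3.744 m³/day.

3.74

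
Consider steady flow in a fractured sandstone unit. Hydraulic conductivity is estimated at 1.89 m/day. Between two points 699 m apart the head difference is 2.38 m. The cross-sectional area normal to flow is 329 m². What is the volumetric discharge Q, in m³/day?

2.12

Hydraulic gradient i = Δh / L = 2.38 / 699 = 0.003405.
Darcy's law: Q = K · A · i = 1.890 × 329.0 × 0.003405 = 2.117 m³/day.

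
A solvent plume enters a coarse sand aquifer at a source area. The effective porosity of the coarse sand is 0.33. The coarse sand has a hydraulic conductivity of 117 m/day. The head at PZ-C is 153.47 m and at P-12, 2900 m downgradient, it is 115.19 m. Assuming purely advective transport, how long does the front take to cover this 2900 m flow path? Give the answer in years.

Hydraulic gradient i = (153.47 − 115.19) / 2900 = 38.28 / 2900 = 0.01320.
Darcy flux q = K · i = 117.0 × 0.01320 = 1.544 m/day.
Seepage velocity v = q / n_e = 1.544 / 0.33 = 4.680 m/day.
Travel time t = L / v = 2900 / 4.680 = 619.7 days = 1.697 years.

1.70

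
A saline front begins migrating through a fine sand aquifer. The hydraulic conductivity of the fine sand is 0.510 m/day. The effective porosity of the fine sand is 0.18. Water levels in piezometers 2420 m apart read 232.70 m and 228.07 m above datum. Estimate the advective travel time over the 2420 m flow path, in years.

Hydraulic gradient i = (232.70 − 228.07) / 2420 = 4.63 / 2420 = 0.001913.
Darcy flux q = K · i = 0.5100 × 0.001913 = 0.0009757 m/day.
Seepage velocity v = q / n_e = 0.0009757 / 0.18 = 0.005421 m/day.
Travel time t = L / v = 2420 / 0.005421 = 4.464e+05 days = 1222 years.

1220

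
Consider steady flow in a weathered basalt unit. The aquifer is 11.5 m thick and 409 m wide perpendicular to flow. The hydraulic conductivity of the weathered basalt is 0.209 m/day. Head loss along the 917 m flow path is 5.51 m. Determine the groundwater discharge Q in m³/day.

5.91

Cross-sectional area A = 409 × 11.5 = 4704 m².
Hydraulic gradient i = Δh / L = 5.51 / 917 = 0.006009.
Darcy's law: Q = K · A · i = 0.2090 × 4704 × 0.006009 = 5.907 m³/day.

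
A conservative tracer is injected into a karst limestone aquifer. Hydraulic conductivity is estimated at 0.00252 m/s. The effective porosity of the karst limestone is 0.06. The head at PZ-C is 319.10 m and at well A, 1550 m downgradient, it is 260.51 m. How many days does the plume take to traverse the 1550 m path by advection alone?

11.3

Convert K: 0.00252 m/s × 86400 = 217.7 m/day.
Hydraulic gradient i = (319.10 − 260.51) / 1550 = 58.59 / 1550 = 0.03780.
Darcy flux q = K · i = 217.7 × 0.03780 = 8.230 m/day.
Seepage velocity v = q / n_e = 8.230 / 0.06 = 137.2 m/day.
Travel time t = L / v = 1550 / 137.2 = 11.30 days.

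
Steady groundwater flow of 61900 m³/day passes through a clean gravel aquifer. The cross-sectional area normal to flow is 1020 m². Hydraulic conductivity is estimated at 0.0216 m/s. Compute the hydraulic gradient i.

0.0325

Convert K: 0.0216 m/s × 86400 = 1866 m/day.
From Q = K·A·i, i = Q / (K·A) = 61900 / (1866 × 1020) = 0.03252.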